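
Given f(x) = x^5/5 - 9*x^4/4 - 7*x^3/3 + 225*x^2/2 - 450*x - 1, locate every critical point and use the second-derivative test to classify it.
f'(x) = x^4 - 9*x^3 - 7*x^2 + 225*x - 450

Solve f'(x) = 0:
  Factor: x^4 - 9*x^3 - 7*x^2 + 225*x - 450 = (x - 6)*(x - 5)*(x - 3)*(x + 5) = 0.
  ⇒ x = -5, 3, 5, 6

f''(x) = 4*x^3 - 27*x^2 - 14*x + 225
Second-derivative test at each critical point:
  f''(-5) = -880 < 0 → local maximum
  f''(3) = 48 > 0 → local minimum
  f''(5) = -20 < 0 → local maximum
  f''(6) = 33 > 0 → local minimum

Critical points: x = -5 (local maximum); x = 3 (local minimum); x = 5 (local maximum); x = 6 (local minimum)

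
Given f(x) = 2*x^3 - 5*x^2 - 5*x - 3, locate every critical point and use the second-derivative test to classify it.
f'(x) = 6*x^2 - 10*x - 5

Solve f'(x) = 0:
  6*x^2 - 10*x - 5 = 0 has no rational roots; quadratic formula: x = (10 ± √220)/12.
  ⇒ x = 5/6 - sqrt(55)/6 ≈ -0.4027, 5/6 + sqrt(55)/6 ≈ 2.0694

f''(x) = 12*x - 10
Second-derivative test at each critical point:
  f''(-0.4027) = -14.8324 < 0 → local maximum
  f''(2.0694) = 14.8324 > 0 → local minimum

Critical points: x = 5/6 - sqrt(55)/6 ≈ -0.4027 (local maximum); x = 5/6 + sqrt(55)/6 ≈ 2.0694 (local minimum)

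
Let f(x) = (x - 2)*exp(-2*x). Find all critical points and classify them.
f'(x) = (5 - 2*x)*exp(-2*x)

Solve f'(x) = 0:
  f'(x) = (5 - 2*x)·exp(-2*x) and exp(-2*x) > 0 for every x, so f'(x) = 0 ⇔ 5 - 2*x = 0.
  5 - 2*x = 0.
  ⇒ x = 5/2

f''(x) = 4*(x - 3)*exp(-2*x)
Second-derivative test at each critical point:
  f''(5/2) = -0.0135 < 0 → local maximum

Critical points: x = 5/2 (local maximum)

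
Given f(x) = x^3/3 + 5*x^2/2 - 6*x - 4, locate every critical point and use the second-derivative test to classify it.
f'(x) = x^2 + 5*x - 6

Solve f'(x) = 0:
  Factor: x^2 + 5*x - 6 = (x - 1)*(x + 6) = 0.
  ⇒ x = -6, 1

f''(x) = 2*x + 5
Second-derivative test at each critical point:
  f''(-6) = -7 < 0 → local maximum
  f''(1) = 7 > 0 → local minimum

Critical points: x = -6 (local maximum); x = 1 (local minimum)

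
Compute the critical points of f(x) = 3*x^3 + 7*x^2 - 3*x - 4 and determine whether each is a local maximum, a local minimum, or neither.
f'(x) = 9*x^2 + 14*x - 3

Solve f'(x) = 0:
  9*x^2 + 14*x - 3 = 0 has no rational roots; quadratic formula: x = (-14 ± √304)/18.
  ⇒ x = -2*sqrt(19)/9 - 7/9 ≈ -1.7464, -7/9 + 2*sqrt(19)/9 ≈ 0.1909

f''(x) = 18*x + 14
Second-derivative test at each critical point:
  f''(-1.7464) = -17.4356 < 0 → local maximum
  f''(0.1909) = 17.4356 > 0 → local minimum

Critical points: x = -2*sqrt(19)/9 - 7/9 ≈ -1.7464 (local maximum); x = -7/9 + 2*sqrt(19)/9 ≈ 0.1909 (local minimum)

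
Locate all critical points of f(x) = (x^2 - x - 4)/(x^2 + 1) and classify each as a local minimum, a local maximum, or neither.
f'(x) = (x^2 + 10*x - 1)/(x^4 + 2*x^2 + 1)

Solve f'(x) = 0:
  f'(x) = (x^2 + 10*x - 1)/(x^2 + 1)^2; the denominator is positive wherever f is defined, so f'(x) = 0 ⇔ x^2 + 10*x - 1 = 0.
  x^2 + 10*x - 1 = 0 has no rational roots; quadratic formula: x = (-10 ± √104)/2.
  ⇒ x = -sqrt(26) - 5 ≈ -10.0990, -5 + sqrt(26) ≈ 0.0990

f''(x) = 2*(-x^3 - 15*x^2 + 3*x + 5)/(x^6 + 3*x^4 + 3*x^2 + 1)
Second-derivative test at each critical point:
  f''(-10.0990) = -0.0010 < 0 → local maximum
  f''(0.0990) = 10.0010 > 0 → local minimum

Critical points: x = -sqrt(26) - 5 ≈ -10.0990 (local maximum); x = -5 + sqrt(26) ≈ 0.0990 (local minimum)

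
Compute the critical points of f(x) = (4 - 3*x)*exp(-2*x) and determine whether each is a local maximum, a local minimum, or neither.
f'(x) = (6*x - 11)*exp(-2*x)

Solve f'(x) = 0:
  f'(x) = (6*x - 11)·exp(-2*x) and exp(-2*x) > 0 for every x, so f'(x) = 0 ⇔ 6*x - 11 = 0.
  6*x - 11 = 0.
  ⇒ x = 11/6

f''(x) = 4*(7 - 3*x)*exp(-2*x)
Second-derivative test at each critical point:
  f''(11/6) = 0.1534 > 0 → local minimum

Critical points: x = 11/6 (local minimum)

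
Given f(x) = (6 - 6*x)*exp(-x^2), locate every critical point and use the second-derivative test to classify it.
f'(x) = 6*(2*x*(x - 1) - 1)*exp(-x^2)

Solve f'(x) = 0:
  f'(x) = (12*x^2 - 12*x - 6)·exp(-x^2) and exp(-x^2) > 0 for every x, so f'(x) = 0 ⇔ 12*x^2 - 12*x - 6 = 0.
  Factor: 12*x^2 - 12*x - 6 = 6*(2*x^2 - 2*x - 1); 2*x^2 - 2*x - 1 = 0 has no rational roots; quadratic formula: x = (2 ± √12)/4.
  ⇒ x = 1/2 - sqrt(3)/2 ≈ -0.3660, 1/2 + sqrt(3)/2 ≈ 1.3660

f''(x) = 12*(2*x^2*(1 - x) + 3*x - 1)*exp(-x^2)
Second-derivative test at each critical point:
  f''(-0.3660) = -18.1785 < 0 → local maximum
  f''(1.3660) = 3.2162 > 0 → local minimum

Critical points: x = 1/2 - sqrt(3)/2 ≈ -0.3660 (local maximum); x = 1/2 + sqrt(3)/2 ≈ 1.3660 (local minimum)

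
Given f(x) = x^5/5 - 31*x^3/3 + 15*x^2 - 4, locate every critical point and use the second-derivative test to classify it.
f'(x) = x*(x^3 - 31*x + 30)

Solve f'(x) = 0:
  Factor: x^4 - 31*x^2 + 30*x = x*(x - 5)*(x - 1)*(x + 6) = 0.
  ⇒ x = -6, 0, 1, 5

f''(x) = 4*x^3 - 62*x + 30
Second-derivative test at each critical point:
  f''(-6) = -462 < 0 → local maximum
  f''(0) = 30 > 0 → local minimum
  f''(1) = -28 < 0 → local maximum
  f''(5) = 220 > 0 → local minimum

Critical points: x = -6 (local maximum); x = 0 (local minimum); x = 1 (local maximum); x = 5 (local minimum)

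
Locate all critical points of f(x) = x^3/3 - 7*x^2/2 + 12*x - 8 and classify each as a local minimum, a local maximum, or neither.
f'(x) = x^2 - 7*x + 12

Solve f'(x) = 0:
  Factor: x^2 - 7*x + 12 = (x - 4)*(x - 3) = 0.
  ⇒ x = 3, 4

f''(x) = 2*x - 7
Second-derivative test at each critical point:
  f''(3) = -1 < 0 → local maximum
  f''(4) = 1 > 0 → local minimum

Critical points: x = 3 (local maximum); x = 4 (local minimum)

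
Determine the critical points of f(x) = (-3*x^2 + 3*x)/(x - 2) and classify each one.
f'(x) = 3*(-x^2 + 4*x - 2)/(x^2 - 4*x + 4)

Solve f'(x) = 0:
  f'(x) = -3*(x^2 - 4*x + 2)/(x - 2)^2; the denominator is positive wherever f is defined, so f'(x) = 0 ⇔ -3*x^2 + 12*x - 6 = 0.
  Factor: -3*x^2 + 12*x - 6 = -3*(x^2 - 4*x + 2); x^2 - 4*x + 2 = 0 has no rational roots; quadratic formula: x = (4 ± √8)/2.
  ⇒ x = 2 - sqrt(2) ≈ 0.5858, sqrt(2) + 2 ≈ 3.4142

f''(x) = -12/(x^3 - 6*x^2 + 12*x - 8)
Second-derivative test at each critical point:
  f''(0.5858) = 4.2426 > 0 → local minimum
  f''(3.4142) = -4.2426 < 0 → local maximum

Critical points: x = 2 - sqrt(2) ≈ 0.5858 (local minimum); x = sqrt(2) + 2 ≈ 3.4142 (local maximum)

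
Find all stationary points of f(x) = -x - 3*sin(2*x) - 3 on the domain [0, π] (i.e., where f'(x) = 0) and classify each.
f'(x) = 12*sin(x)^2 - 7

Solve f'(x) = 0 on [0, π]:
  f'(x) = 0 ⇔ cos(2*x) = -1/6, i.e. 2*x = ±arccos(-1/6) + 2nπ; keep the solutions lying in [0, π].
  ⇒ x = acos(-1/6)/2 ≈ 0.8691, pi - acos(-1/6)/2 ≈ 2.2725

f''(x) = 12*sin(2*x)
Second-derivative test at each critical point:
  f''(0.8691) = 11.8322 > 0 → local minimum
  f''(2.2725) = -11.8322 < 0 → local maximum

Critical points: x = acos(-1/6)/2 ≈ 0.8691 (local minimum); x = pi - acos(-1/6)/2 ≈ 2.2725 (local maximum)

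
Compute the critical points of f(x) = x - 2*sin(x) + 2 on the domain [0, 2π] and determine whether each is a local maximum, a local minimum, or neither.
f'(x) = 1 - 2*cos(x)

Solve f'(x) = 0 on [0, 2π]:
  f'(x) = 0 ⇔ cos(x) = 1/2, i.e. x = ±arccos(1/2) + 2nπ; keep the solutions lying in [0, 2π].
  ⇒ x = pi/3 ≈ 1.0472, 5*pi/3 ≈ 5.2360

f''(x) = 2*sin(x)
Second-derivative test at each critical point:
  f''(1.0472) = 1.7321 > 0 → local minimum
  f''(5.2360) = -1.7321 < 0 → local maximum

Critical points: x = pi/3 ≈ 1.0472 (local minimum); x = 5*pi/3 ≈ 5.2360 (local maximum)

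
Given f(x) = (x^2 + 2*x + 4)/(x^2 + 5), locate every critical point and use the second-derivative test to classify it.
f'(x) = 2*(-x^2 + x + 5)/(x^4 + 10*x^2 + 25)

Solve f'(x) = 0:
  f'(x) = -2*(x^2 - x - 5)/(x^2 + 5)^2; the denominator is positive wherever f is defined, so f'(x) = 0 ⇔ -2*x^2 + 2*x + 10 = 0.
  Factor: -2*x^2 + 2*x + 10 = -2*(x^2 - x - 5); x^2 - x - 5 = 0 has no rational roots; quadratic formula: x = (1 ± √21)/2.
  ⇒ x = 1/2 - sqrt(21)/2 ≈ -1.7913, 1/2 + sqrt(21)/2 ≈ 2.7913

f''(x) = 2*(2*x^3 - 3*x^2 - 30*x + 5)/(x^6 + 15*x^4 + 75*x^2 + 125)
Second-derivative test at each critical point:
  f''(-1.7913) = 0.1360 > 0 → local minimum
  f''(2.7913) = -0.0560 < 0 → local maximum

Critical points: x = 1/2 - sqrt(21)/2 ≈ -1.7913 (local minimum); x = 1/2 + sqrt(21)/2 ≈ 2.7913 (local maximum)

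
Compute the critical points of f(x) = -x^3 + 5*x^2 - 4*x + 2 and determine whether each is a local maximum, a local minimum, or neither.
f'(x) = -3*x^2 + 10*x - 4

Solve f'(x) = 0:
  3*x^2 - 10*x + 4 = 0 has no rational roots; quadratic formula: x = (10 ± √52)/6.
  ⇒ x = 5/3 - sqrt(13)/3 ≈ 0.4648, sqrt(13)/3 + 5/3 ≈ 2.8685

f''(x) = 10 - 6*x
Second-derivative test at each critical point:
  f''(0.4648) = 7.2111 > 0 → local minimum
  f''(2.8685) = -7.2111 < 0 → local maximum

Critical points: x = 5/3 - sqrt(13)/3 ≈ 0.4648 (local minimum); x = sqrt(13)/3 + 5/3 ≈ 2.8685 (local maximum)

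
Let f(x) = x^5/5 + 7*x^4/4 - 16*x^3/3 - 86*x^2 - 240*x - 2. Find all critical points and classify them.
f'(x) = x^4 + 7*x^3 - 16*x^2 - 172*x - 240

Solve f'(x) = 0:
  Factor: x^4 + 7*x^3 - 16*x^2 - 172*x - 240 = (x - 5)*(x + 2)*(x + 4)*(x + 6) = 0.
  ⇒ x = -6, -4, -2, 5

f''(x) = 4*x^3 + 21*x^2 - 32*x - 172
Second-derivative test at each critical point:
  f''(-6) = -88 < 0 → local maximum
  f''(-4) = 36 > 0 → local minimum
  f''(-2) = -56 < 0 → local maximum
  f''(5) = 693 > 0 → local minimum

Critical points: x = -6 (local maximum); x = -4 (local minimum); x = -2 (local maximum); x = 5 (local minimum)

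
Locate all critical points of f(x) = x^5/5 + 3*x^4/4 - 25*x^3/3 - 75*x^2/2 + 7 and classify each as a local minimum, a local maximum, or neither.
f'(x) = x*(x^3 + 3*x^2 - 25*x - 75)

Solve f'(x) = 0:
  Factor: x^4 + 3*x^3 - 25*x^2 - 75*x = x*(x - 5)*(x + 3)*(x + 5) = 0.
  ⇒ x = -5, -3, 0, 5

f''(x) = 4*x^3 + 9*x^2 - 50*x - 75
Second-derivative test at each critical point:
  f''(-5) = -100 < 0 → local maximum
  f''(-3) = 48 > 0 → local minimum
  f''(0) = -75 < 0 → local maximum
  f''(5) = 400 > 0 → local minimum

Critical points: x = -5 (local maximum); x = -3 (local minimum); x = 0 (local maximum); x = 5 (local minimum)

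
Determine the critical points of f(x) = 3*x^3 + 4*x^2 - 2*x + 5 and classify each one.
f'(x) = 9*x^2 + 8*x - 2

Solve f'(x) = 0:
  9*x^2 + 8*x - 2 = 0 has no rational roots; quadratic formula: x = (-8 ± √136)/18.
  ⇒ x = -sqrt(34)/9 - 4/9 ≈ -1.0923, -4/9 + sqrt(34)/9 ≈ 0.2034

f''(x) = 18*x + 8
Second-derivative test at each critical point:
  f''(-1.0923) = -11.6619 < 0 → local maximum
  f''(0.2034) = 11.6619 > 0 → local minimum

Critical points: x = -sqrt(34)/9 - 4/9 ≈ -1.0923 (local maximum); x = -4/9 + sqrt(34)/9 ≈ 0.2034 (local minimum)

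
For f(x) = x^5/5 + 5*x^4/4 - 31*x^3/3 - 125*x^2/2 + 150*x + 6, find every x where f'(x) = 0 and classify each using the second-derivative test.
f'(x) = x^4 + 5*x^3 - 31*x^2 - 125*x + 150

Solve f'(x) = 0:
  Factor: x^4 + 5*x^3 - 31*x^2 - 125*x + 150 = (x - 5)*(x - 1)*(x + 5)*(x + 6) = 0.
  ⇒ x = -6, -5, 1, 5

f''(x) = 4*x^3 + 15*x^2 - 62*x - 125
Second-derivative test at each critical point:
  f''(-6) = -77 < 0 → local maximum
  f''(-5) = 60 > 0 → local minimum
  f''(1) = -168 < 0 → local maximum
  f''(5) = 440 > 0 → local minimum

Critical points: x = -6 (local maximum); x = -5 (local minimum); x = 1 (local maximum); x = 5 (local minimum)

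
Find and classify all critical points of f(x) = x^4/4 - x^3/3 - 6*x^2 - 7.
f'(x) = x*(x^2 - x - 12)

Solve f'(x) = 0:
  Factor: x^3 - x^2 - 12*x = x*(x - 4)*(x + 3) = 0.
  ⇒ x = -3, 0, 4

f''(x) = 3*x^2 - 2*x - 12
Second-derivative test at each critical point:
  f''(-3) = 21 > 0 → local minimum
  f''(0) = -12 < 0 → local maximum
  f''(4) = 28 > 0 → local minimum

Critical points: x = -3 (local minimum); x = 0 (local maximum); x = 4 (local minimum)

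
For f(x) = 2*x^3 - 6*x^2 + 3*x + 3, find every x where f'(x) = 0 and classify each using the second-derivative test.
f'(x) = 6*x^2 - 12*x + 3

Solve f'(x) = 0:
  Factor: 6*x^2 - 12*x + 3 = 3*(2*x^2 - 4*x + 1); 2*x^2 - 4*x + 1 = 0 has no rational roots; quadratic formula: x = (4 ± √8)/4.
  ⇒ x = 1 - sqrt(2)/2 ≈ 0.2929, sqrt(2)/2 + 1 ≈ 1.7071

f''(x) = 12*x - 12
Second-derivative test at each critical point:
  f''(0.2929) = -8.4853 < 0 → local maximum
  f''(1.7071) = 8.4853 > 0 → local minimum

Critical points: x = 1 - sqrt(2)/2 ≈ 0.2929 (local maximum); x = sqrt(2)/2 + 1 ≈ 1.7071 (local minimum)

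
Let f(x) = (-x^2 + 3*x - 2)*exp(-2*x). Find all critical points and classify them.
f'(x) = (2*x^2 - 8*x + 7)*exp(-2*x)

Solve f'(x) = 0:
  f'(x) = (2*x^2 - 8*x + 7)·exp(-2*x) and exp(-2*x) > 0 for every x, so f'(x) = 0 ⇔ 2*x^2 - 8*x + 7 = 0.
  2*x^2 - 8*x + 7 = 0 has no rational roots; quadratic formula: x = (8 ± √8)/4.
  ⇒ x = 2 - sqrt(2)/2 ≈ 1.2929, sqrt(2)/2 + 2 ≈ 2.7071

f''(x) = 2*(-2*x^2 + 10*x - 11)*exp(-2*x)
Second-derivative test at each critical point:
  f''(1.2929) = -0.2131 < 0 → local maximum
  f''(2.7071) = 0.0126 > 0 → local minimum

Critical points: x = 2 - sqrt(2)/2 ≈ 1.2929 (local maximum); x = sqrt(2)/2 + 2 ≈ 2.7071 (local minimum)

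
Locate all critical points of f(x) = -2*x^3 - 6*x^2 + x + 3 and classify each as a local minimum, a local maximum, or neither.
f'(x) = -6*x^2 - 12*x + 1

Solve f'(x) = 0:
  6*x^2 + 12*x - 1 = 0 has no rational roots; quadratic formula: x = (-12 ± √168)/12.
  ⇒ x = -sqrt(42)/6 - 1 ≈ -2.0801, -1 + sqrt(42)/6 ≈ 0.0801

f''(x) = -12*x - 12
Second-derivative test at each critical point:
  f''(-2.0801) = 12.9615 > 0 → local minimum
  f''(0.0801) = -12.9615 < 0 → local maximum

Critical points: x = -sqrt(42)/6 - 1 ≈ -2.0801 (local minimum); x = -1 + sqrt(42)/6 ≈ 0.0801 (local maximum)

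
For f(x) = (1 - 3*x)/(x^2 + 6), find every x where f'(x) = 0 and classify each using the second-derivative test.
f'(x) = (3*x^2 - 2*x - 18)/(x^4 + 12*x^2 + 36)

Solve f'(x) = 0:
  f'(x) = (3*x^2 - 2*x - 18)/(x^2 + 6)^2; the denominator is positive wherever f is defined, so f'(x) = 0 ⇔ 3*x^2 - 2*x - 18 = 0.
  3*x^2 - 2*x - 18 = 0 has no rational roots; quadratic formula: x = (2 ± √220)/6.
  ⇒ x = 1/3 - sqrt(55)/3 ≈ -2.1387, 1/3 + sqrt(55)/3 ≈ 2.8054

f''(x) = 2*(4*x^2*(1 - 3*x) + (9*x - 1)*(x^2 + 6))/(x^2 + 6)^3
Second-derivative test at each critical point:
  f''(-2.1387) = -0.1327 < 0 → local maximum
  f''(2.8054) = 0.0771 > 0 → local minimum

Critical points: x = 1/3 - sqrt(55)/3 ≈ -2.1387 (local maximum); x = 1/3 + sqrt(55)/3 ≈ 2.8054 (local minimum)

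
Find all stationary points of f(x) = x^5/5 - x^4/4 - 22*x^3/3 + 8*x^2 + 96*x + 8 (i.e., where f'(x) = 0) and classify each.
f'(x) = x^4 - x^3 - 22*x^2 + 16*x + 96

Solve f'(x) = 0:
  Factor: x^4 - x^3 - 22*x^2 + 16*x + 96 = (x - 4)*(x - 3)*(x + 2)*(x + 4) = 0.
  ⇒ x = -4, -2, 3, 4

f''(x) = 4*x^3 - 3*x^2 - 44*x + 16
Second-derivative test at each critical point:
  f''(-4) = -112 < 0 → local maximum
  f''(-2) = 60 > 0 → local minimum
  f''(3) = -35 < 0 → local maximum
  f''(4) = 48 > 0 → local minimum

Critical points: x = -4 (local maximum); x = -2 (local minimum); x = 3 (local maximum); x = 4 (local minimum)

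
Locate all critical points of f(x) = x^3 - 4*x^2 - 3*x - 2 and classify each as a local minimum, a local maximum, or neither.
f'(x) = 3*x^2 - 8*x - 3

Solve f'(x) = 0:
  Factor: 3*x^2 - 8*x - 3 = (x - 3)*(3*x + 1) = 0.
  ⇒ x = -1/3, 3

f''(x) = 6*x - 8
Second-derivative test at each critical point:
  f''(-1/3) = -10 < 0 → local maximum
  f''(3) = 10 > 0 → local minimum

Critical points: x = -1/3 (local maximum); x = 3 (local minimum)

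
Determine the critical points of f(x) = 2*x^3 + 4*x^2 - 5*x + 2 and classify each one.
f'(x) = 6*x^2 + 8*x - 5

Solve f'(x) = 0:
  6*x^2 + 8*x - 5 = 0 has no rational roots; quadratic formula: x = (-8 ± √184)/12.
  ⇒ x = -sqrt(46)/6 - 2/3 ≈ -1.7971, -2/3 + sqrt(46)/6 ≈ 0.4637

f''(x) = 12*x + 8
Second-derivative test at each critical point:
  f''(-1.7971) = -13.5647 < 0 → local maximum
  f''(0.4637) = 13.5647 > 0 → local minimum

Critical points: x = -sqrt(46)/6 - 2/3 ≈ -1.7971 (local maximum); x = -2/3 + sqrt(46)/6 ≈ 0.4637 (local minimum)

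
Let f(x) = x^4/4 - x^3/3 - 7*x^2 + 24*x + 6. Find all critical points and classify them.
f'(x) = x^3 - x^2 - 14*x + 24

Solve f'(x) = 0:
  Factor: x^3 - x^2 - 14*x + 24 = (x - 3)*(x - 2)*(x + 4) = 0.
  ⇒ x = -4, 2, 3

f''(x) = 3*x^2 - 2*x - 14
Second-derivative test at each critical point:
  f''(-4) = 42 > 0 → local minimum
  f''(2) = -6 < 0 → local maximum
  f''(3) = 7 > 0 → local minimum

Critical points: x = -4 (local minimum); x = 2 (local maximum); x = 3 (local minimum)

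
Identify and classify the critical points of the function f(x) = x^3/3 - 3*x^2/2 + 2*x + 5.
f'(x) = x^2 - 3*x + 2

Solve f'(x) = 0:
  Factor: x^2 - 3*x + 2 = (x - 2)*(x - 1) = 0.
  ⇒ x = 1, 2

f''(x) = 2*x - 3
Second-derivative test at each critical point:
  f''(1) = -1 < 0 → local maximum
  f''(2) = 1 > 0 → local minimum

Critical points: x = 1 (local maximum); x = 2 (local minimum)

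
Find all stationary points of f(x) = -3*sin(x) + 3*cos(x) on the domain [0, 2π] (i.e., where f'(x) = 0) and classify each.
f'(x) = -3*sqrt(2)*sin(x + pi/4)

Solve f'(x) = 0 on [0, 2π]:
  f'(x) = 0 ⇔ -3*cos(x) = 3*sin(x) ⇔ tan(x) = -1, i.e. x = arctan(-1) + nπ; keep the solutions lying in [0, 2π].
  ⇒ x = 3*pi/4 ≈ 2.3562, 7*pi/4 ≈ 5.4978

f''(x) = -3*sqrt(2)*cos(x + pi/4)
Second-derivative test at each critical point:
  f''(2.3562) = 4.2426 > 0 → local minimum
  f''(5.4978) = -4.2426 < 0 → local maximum

Critical points: x = 3*pi/4 ≈ 2.3562 (local minimum); x = 7*pi/4 ≈ 5.4978 (local maximum)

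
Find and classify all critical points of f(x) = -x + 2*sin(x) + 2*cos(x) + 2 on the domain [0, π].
f'(x) = 2*sqrt(2)*cos(x + pi/4) - 1

Solve f'(x) = 0 on [0, π]:
  f'(x) = 0 ⇔ -2*sin(x) + 2*cos(x) = 1. Write the left side as R·cos(x + φ) with R = √(2² + 2²) = 2*sqrt(2), cos φ = sqrt(2)/2, sin φ = sqrt(2)/2; then cos(x + φ) = sqrt(2)/4. Solve for x and keep the solutions lying in [0, π].
  ⇒ x = atan((-1 + sqrt(7))/(1 + sqrt(7))) ≈ 0.4240

f''(x) = -2*sqrt(2)*sin(x + pi/4)
Second-derivative test at each critical point:
  f''(0.4240) = -2.6458 < 0 → local maximum

Critical points: x = atan((-1 + sqrt(7))/(1 + sqrt(7))) ≈ 0.4240 (local maximum)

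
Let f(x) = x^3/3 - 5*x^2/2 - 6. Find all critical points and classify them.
f'(x) = x*(x - 5)

Solve f'(x) = 0:
  Factor: x^2 - 5*x = x*(x - 5) = 0.
  ⇒ x = 0, 5

f''(x) = 2*x - 5
Second-derivative test at each critical point:
  f''(0) = -5 < 0 → local maximum
  f''(5) = 5 > 0 → local minimum

Critical points: x = 0 (local maximum); x = 5 (local minimum)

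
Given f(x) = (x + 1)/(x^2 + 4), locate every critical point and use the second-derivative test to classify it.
f'(x) = (x^2 - 2*x*(x + 1) + 4)/(x^2 + 4)^2

Solve f'(x) = 0:
  f'(x) = -(x^2 + 2*x - 4)/(x^2 + 4)^2; the denominator is positive wherever f is defined, so f'(x) = 0 ⇔ -x^2 - 2*x + 4 = 0.
  x^2 + 2*x - 4 = 0 has no rational roots; quadratic formula: x = (-2 ± √20)/2.
  ⇒ x = -sqrt(5) - 1 ≈ -3.2361, -1 + sqrt(5) ≈ 1.2361

f''(x) = 2*(4*x^2*(x + 1) - (3*x + 1)*(x^2 + 4))/(x^2 + 4)^3
Second-derivative test at each critical point:
  f''(-3.2361) = 0.0214 > 0 → local minimum
  f''(1.2361) = -0.1464 < 0 → local maximum

Critical points: x = -sqrt(5) - 1 ≈ -3.2361 (local minimum); x = -1 + sqrt(5) ≈ 1.2361 (local maximum)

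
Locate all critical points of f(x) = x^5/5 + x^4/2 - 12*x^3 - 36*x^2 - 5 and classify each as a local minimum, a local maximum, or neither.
f'(x) = x*(x^3 + 2*x^2 - 36*x - 72)

Solve f'(x) = 0:
  Factor: x^4 + 2*x^3 - 36*x^2 - 72*x = x*(x - 6)*(x + 2)*(x + 6) = 0.
  ⇒ x = -6, -2, 0, 6

f''(x) = 4*x^3 + 6*x^2 - 72*x - 72
Second-derivative test at each critical point:
  f''(-6) = -288 < 0 → local maximum
  f''(-2) = 64 > 0 → local minimum
  f''(0) = -72 < 0 → local maximum
  f''(6) = 576 > 0 → local minimum

Critical points: x = -6 (local maximum); x = -2 (local minimum); x = 0 (local maximum); x = 6 (local minimum)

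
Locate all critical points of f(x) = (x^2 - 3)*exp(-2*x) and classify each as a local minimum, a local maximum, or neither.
f'(x) = 2*(-x^2 + x + 3)*exp(-2*x)

Solve f'(x) = 0:
  f'(x) = (-2*x^2 + 2*x + 6)·exp(-2*x) and exp(-2*x) > 0 for every x, so f'(x) = 0 ⇔ -2*x^2 + 2*x + 6 = 0.
  Factor: -2*x^2 + 2*x + 6 = -2*(x^2 - x - 3); x^2 - x - 3 = 0 has no rational roots; quadratic formula: x = (1 ± √13)/2.
  ⇒ x = 1/2 - sqrt(13)/2 ≈ -1.3028, 1/2 + sqrt(13)/2 ≈ 2.3028

f''(x) = 2*(2*x^2 - 4*x - 5)*exp(-2*x)
Second-derivative test at each critical point:
  f''(-1.3028) = 97.6289 > 0 → local minimum
  f''(2.3028) = -0.0721 < 0 → local maximum

Critical points: x = 1/2 - sqrt(13)/2 ≈ -1.3028 (local minimum); x = 1/2 + sqrt(13)/2 ≈ 2.3028 (local maximum)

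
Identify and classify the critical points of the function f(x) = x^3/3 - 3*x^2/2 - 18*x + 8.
f'(x) = x^2 - 3*x - 18

Solve f'(x) = 0:
  Factor: x^2 - 3*x - 18 = (x - 6)*(x + 3) = 0.
  ⇒ x = -3, 6

f''(x) = 2*x - 3
Second-derivative test at each critical point:
  f''(-3) = -9 < 0 → local maximum
  f''(6) = 9 > 0 → local minimum

Critical points: x = -3 (local maximum); x = 6 (local minimum)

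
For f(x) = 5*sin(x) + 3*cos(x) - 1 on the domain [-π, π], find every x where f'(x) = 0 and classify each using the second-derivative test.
f'(x) = -3*sin(x) + 5*cos(x)

Solve f'(x) = 0 on [-π, π]:
  f'(x) = 0 ⇔ 5*cos(x) = 3*sin(x) ⇔ tan(x) = 5/3, i.e. x = arctan(5/3) + nπ; keep the solutions lying in [-π, π].
  ⇒ x = -pi + atan(5/3) ≈ -2.1112, atan(5/3) ≈ 1.0304

f''(x) = -5*sin(x) - 3*cos(x)
Second-derivative test at each critical point:
  f''(-2.1112) = 5.8310 > 0 → local minimum
  f''(1.0304) = -5.8310 < 0 → local maximum

Critical points: x = -pi + atan(5/3) ≈ -2.1112 (local minimum); x = atan(5/3) ≈ 1.0304 (local maximum)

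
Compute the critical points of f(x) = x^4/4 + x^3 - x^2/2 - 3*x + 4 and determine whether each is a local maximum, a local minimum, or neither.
f'(x) = x^3 + 3*x^2 - x - 3

Solve f'(x) = 0:
  Factor: x^3 + 3*x^2 - x - 3 = (x - 1)*(x + 1)*(x + 3) = 0.
  ⇒ x = -3, -1, 1

f''(x) = 3*x^2 + 6*x - 1
Second-derivative test at each critical point:
  f''(-3) = 8 > 0 → local minimum
  f''(-1) = -4 < 0 → local maximum
  f''(1) = 8 > 0 → local minimum

Critical points: x = -3 (local minimum); x = -1 (local maximum); x = 1 (local minimum)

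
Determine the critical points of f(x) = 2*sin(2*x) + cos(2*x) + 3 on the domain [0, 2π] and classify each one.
f'(x) = -2*sin(2*x) + 4*cos(2*x)

Solve f'(x) = 0 on [0, 2π]:
  f'(x) = 0 ⇔ 2*cos(2*x) = sin(2*x) ⇔ tan(2*x) = 2, i.e. 2*x = arctan(2) + nπ; keep the solutions lying in [0, 2π].
  ⇒ x = atan(2)/2 ≈ 0.5536, atan(2)/2 + pi/2 ≈ 2.1244, atan(2)/2 + pi ≈ 3.6952, atan(2)/2 + 3*pi/2 ≈ 5.2660

f''(x) = -8*sin(2*x) - 4*cos(2*x)
Second-derivative test at each critical point:
  f''(0.5536) = -8.9443 < 0 → local maximum
  f''(2.1244) = 8.9443 > 0 → local minimum
  f''(3.6952) = -8.9443 < 0 → local maximum
  f''(5.2660) = 8.9443 > 0 → local minimum

Critical points: x = atan(2)/2 ≈ 0.5536 (local maximum); x = atan(2)/2 + pi/2 ≈ 2.1244 (local minimum); x = atan(2)/2 + pi ≈ 3.6952 (local maximum); x = atan(2)/2 + 3*pi/2 ≈ 5.2660 (local minimum)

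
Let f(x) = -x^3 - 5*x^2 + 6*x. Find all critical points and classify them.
f'(x) = -3*x^2 - 10*x + 6

Solve f'(x) = 0:
  3*x^2 + 10*x - 6 = 0 has no rational roots; quadratic formula: x = (-10 ± √172)/6.
  ⇒ x = -sqrt(43)/3 - 5/3 ≈ -3.8525, -5/3 + sqrt(43)/3 ≈ 0.5191

f''(x) = -6*x - 10
Second-derivative test at each critical point:
  f''(-3.8525) = 13.1149 > 0 → local minimum
  f''(0.5191) = -13.1149 < 0 → local maximum

Critical points: x = -sqrt(43)/3 - 5/3 ≈ -3.8525 (local minimum); x = -5/3 + sqrt(43)/3 ≈ 0.5191 (local maximum)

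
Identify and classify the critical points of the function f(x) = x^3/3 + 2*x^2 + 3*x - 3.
f'(x) = x^2 + 4*x + 3

Solve f'(x) = 0:
  Factor: x^2 + 4*x + 3 = (x + 1)*(x + 3) = 0.
  ⇒ x = -3, -1

f''(x) = 2*x + 4
Second-derivative test at each critical point:
  f''(-3) = -2 < 0 → local maximum
  f''(-1) = 2 > 0 → local minimum

Critical points: x = -3 (local maximum); x = -1 (local minimum)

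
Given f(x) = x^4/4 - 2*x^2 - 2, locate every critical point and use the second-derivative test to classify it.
f'(x) = x*(x^2 - 4)

Solve f'(x) = 0:
  Factor: x^3 - 4*x = x*(x - 2)*(x + 2) = 0.
  ⇒ x = -2, 0, 2

f''(x) = 3*x^2 - 4
Second-derivative test at each critical point:
  f''(-2) = 8 > 0 → local minimum
  f''(0) = -4 < 0 → local maximum
  f''(2) = 8 > 0 → local minimum

Critical points: x = -2 (local minimum); x = 0 (local maximum); x = 2 (local minimum)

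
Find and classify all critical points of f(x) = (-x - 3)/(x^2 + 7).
f'(x) = (-x^2 + 2*x*(x + 3) - 7)/(x^2 + 7)^2

Solve f'(x) = 0:
  f'(x) = (x - 1)*(x + 7)/(x^2 + 7)^2; the denominator is positive wherever f is defined, so f'(x) = 0 ⇔ x^2 + 6*x - 7 = 0.
  Factor: x^2 + 6*x - 7 = (x - 1)*(x + 7) = 0.
  ⇒ x = -7, 1

f''(x) = 2*(-4*x^2*(x + 3) + 3*(x + 1)*(x^2 + 7))/(x^2 + 7)^3
Second-derivative test at each critical point:
  f''(-7) = -1/392 < 0 → local maximum
  f''(1) = 1/8 > 0 → local minimum

Critical points: x = -7 (local maximum); x = 1 (local minimum)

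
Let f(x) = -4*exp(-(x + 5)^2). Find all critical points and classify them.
f'(x) = 8*(x + 5)*exp(-(x + 5)^2)

Solve f'(x) = 0:
  f'(x) = (8*x + 40)·exp(-(x + 5)^2) and exp(-(x + 5)^2) > 0 for every x, so f'(x) = 0 ⇔ 8*x + 40 = 0.
  Factor: 8*x + 40 = 8*(x + 5) = 0.
  ⇒ x = -5

f''(x) = 8*(1 - 2*(x + 5)^2)*exp(-(x + 5)^2)
Second-derivative test at each critical point:
  f''(-5) = 8 > 0 → local minimum

Critical points: x = -5 (local minimum)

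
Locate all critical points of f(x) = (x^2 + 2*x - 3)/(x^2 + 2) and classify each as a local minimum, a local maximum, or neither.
f'(x) = 2*(-x^2 + 5*x + 2)/(x^4 + 4*x^2 + 4)

Solve f'(x) = 0:
  f'(x) = -2*(x^2 - 5*x - 2)/(x^2 + 2)^2; the denominator is positive wherever f is defined, so f'(x) = 0 ⇔ -2*x^2 + 10*x + 4 = 0.
  Factor: -2*x^2 + 10*x + 4 = -2*(x^2 - 5*x - 2); x^2 - 5*x - 2 = 0 has no rational roots; quadratic formula: x = (5 ± √33)/2.
  ⇒ x = 5/2 - sqrt(33)/2 ≈ -0.3723, 5/2 + sqrt(33)/2 ≈ 5.3723

f''(x) = 2*(2*x^3 - 15*x^2 - 12*x + 10)/(x^6 + 6*x^4 + 12*x^2 + 8)
Second-derivative test at each critical point:
  f''(-0.3723) = 2.5121 > 0 → local minimum
  f''(5.3723) = -0.0121 < 0 → local maximum

Critical points: x = 5/2 - sqrt(33)/2 ≈ -0.3723 (local minimum); x = 5/2 + sqrt(33)/2 ≈ 5.3723 (local maximum)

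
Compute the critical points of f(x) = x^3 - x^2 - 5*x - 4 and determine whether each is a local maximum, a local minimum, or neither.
f'(x) = 3*x^2 - 2*x - 5

Solve f'(x) = 0:
  Factor: 3*x^2 - 2*x - 5 = (x + 1)*(3*x - 5) = 0.
  ⇒ x = -1, 5/3

f''(x) = 6*x - 2
Second-derivative test at each critical point:
  f''(-1) = -8 < 0 → local maximum
  f''(5/3) = 8 > 0 → local minimum

Critical points: x = -1 (local maximum); x = 5/3 (local minimum)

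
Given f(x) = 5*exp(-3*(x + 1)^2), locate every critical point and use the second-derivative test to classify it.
f'(x) = 30*(-x - 1)*exp(-3*(x + 1)^2)

Solve f'(x) = 0:
  f'(x) = (-30*x - 30)·exp(-3*(x + 1)^2) and exp(-3*(x + 1)^2) > 0 for every x, so f'(x) = 0 ⇔ -30*x - 30 = 0.
  Factor: -30*x - 30 = -30*(x + 1) = 0.
  ⇒ x = -1

f''(x) = 30*(6*(x + 1)^2 - 1)*exp(-3*(x + 1)^2)
Second-derivative test at each critical point:
  f''(-1) = -30 < 0 → local maximum

Critical points: x = -1 (local maximum)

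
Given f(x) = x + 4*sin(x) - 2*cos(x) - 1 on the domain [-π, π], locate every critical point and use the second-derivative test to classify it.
f'(x) = 2*sin(x) + 4*cos(x) + 1

Solve f'(x) = 0 on [-π, π]:
  f'(x) = 0 ⇔ 2*sin(x) + 4*cos(x) = -1. Write the left side as R·cos(x + φ) with R = √(4² + (-2)²) = 2*sqrt(5), cos φ = 2*sqrt(5)/5, sin φ = -sqrt(5)/5; then cos(x + φ) = -sqrt(5)/10. Solve for x and keep the solutions lying in [-π, π].
  ⇒ x = atan((-2*sqrt(19) - 1)/(-2 + sqrt(19))) ≈ -1.3327, atan((-1 + 2*sqrt(19))/(-sqrt(19) - 2)) + pi ≈ 2.2600

f''(x) = -4*sin(x) + 2*cos(x)
Second-derivative test at each critical point:
  f''(-1.3327) = 4.3589 > 0 → local minimum
  f''(2.2600) = -4.3589 < 0 → local maximum

Critical points: x = atan((-2*sqrt(19) - 1)/(-2 + sqrt(19))) ≈ -1.3327 (local minimum); x = atan((-1 + 2*sqrt(19))/(-sqrt(19) - 2)) + pi ≈ 2.2600 (local maximum)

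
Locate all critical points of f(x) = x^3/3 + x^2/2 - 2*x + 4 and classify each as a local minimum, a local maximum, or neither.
f'(x) = x^2 + x - 2

Solve f'(x) = 0:
  Factor: x^2 + x - 2 = (x - 1)*(x + 2) = 0.
  ⇒ x = -2, 1

f''(x) = 2*x + 1
Second-derivative test at each critical point:
  f''(-2) = -3 < 0 → local maximum
  f''(1) = 3 > 0 → local minimum

Critical points: x = -2 (local maximum); x = 1 (local minimum)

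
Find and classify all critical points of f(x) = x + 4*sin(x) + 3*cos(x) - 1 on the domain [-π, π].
f'(x) = -3*sin(x) + 4*cos(x) + 1

Solve f'(x) = 0 on [-π, π]:
  f'(x) = 0 ⇔ -3*sin(x) + 4*cos(x) = -1. Write the left side as R·cos(x + φ) with R = √(4² + 3²) = 5, cos φ = 4/5, sin φ = 3/5; then cos(x + φ) = -1/5. Solve for x and keep the solutions lying in [-π, π].
  ⇒ x = -pi + atan((3 - 8*sqrt(6))/(-6*sqrt(6) - 4)) ≈ -2.4157, atan((3 + 8*sqrt(6))/(-4 + 6*sqrt(6))) ≈ 1.1287

f''(x) = -4*sin(x) - 3*cos(x)
Second-derivative test at each critical point:
  f''(-2.4157) = 4.8990 > 0 → local minimum
  f''(1.1287) = -4.8990 < 0 → local maximum

Critical points: x = -pi + atan((3 - 8*sqrt(6))/(-6*sqrt(6) - 4)) ≈ -2.4157 (local minimum); x = atan((3 + 8*sqrt(6))/(-4 + 6*sqrt(6))) ≈ 1.1287 (local maximum)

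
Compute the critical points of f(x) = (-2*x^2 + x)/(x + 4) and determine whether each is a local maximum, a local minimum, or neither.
f'(x) = 2*(-x^2 - 8*x + 2)/(x^2 + 8*x + 16)

Solve f'(x) = 0:
  f'(x) = -2*(x^2 + 8*x - 2)/(x + 4)^2; the denominator is positive wherever f is defined, so f'(x) = 0 ⇔ -2*x^2 - 16*x + 4 = 0.
  Factor: -2*x^2 - 16*x + 4 = -2*(x^2 + 8*x - 2); x^2 + 8*x - 2 = 0 has no rational roots; quadratic formula: x = (-8 ± √72)/2.
  ⇒ x = -3*sqrt(2) - 4 ≈ -8.2426, -4 + 3*sqrt(2) ≈ 0.2426

f''(x) = -72/(x^3 + 12*x^2 + 48*x + 64)
Second-derivative test at each critical point:
  f''(-8.2426) = 0.9428 > 0 → local minimum
  f''(0.2426) = -0.9428 < 0 → local maximum

Critical points: x = -3*sqrt(2) - 4 ≈ -8.2426 (local minimum); x = -4 + 3*sqrt(2) ≈ 0.2426 (local maximum)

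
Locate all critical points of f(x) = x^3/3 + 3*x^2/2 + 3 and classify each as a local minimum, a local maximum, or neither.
f'(x) = x*(x + 3)

Solve f'(x) = 0:
  Factor: x^2 + 3*x = x*(x + 3) = 0.
  ⇒ x = -3, 0

f''(x) = 2*x + 3
Second-derivative test at each critical point:
  f''(-3) = -3 < 0 → local maximum
  f''(0) = 3 > 0 → local minimum

Critical points: x = -3 (local maximum); x = 0 (local minimum)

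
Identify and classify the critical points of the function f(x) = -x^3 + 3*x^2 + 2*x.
f'(x) = -3*x^2 + 6*x + 2

Solve f'(x) = 0:
  3*x^2 - 6*x - 2 = 0 has no rational roots; quadratic formula: x = (6 ± √60)/6.
  ⇒ x = 1 - sqrt(15)/3 ≈ -0.2910, 1 + sqrt(15)/3 ≈ 2.2910

f''(x) = 6 - 6*x
Second-derivative test at each critical point:
  f''(-0.2910) = 7.7460 > 0 → local minimum
  f''(2.2910) = -7.7460 < 0 → local maximum

Critical points: x = 1 - sqrt(15)/3 ≈ -0.2910 (local minimum); x = 1 + sqrt(15)/3 ≈ 2.2910 (local maximum)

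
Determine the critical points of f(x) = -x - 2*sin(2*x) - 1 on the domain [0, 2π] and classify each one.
f'(x) = 8*sin(x)^2 - 5

Solve f'(x) = 0 on [0, 2π]:
  f'(x) = 0 ⇔ cos(2*x) = -1/4, i.e. 2*x = ±arccos(-1/4) + 2nπ; keep the solutions lying in [0, 2π].
  ⇒ x = acos(-1/4)/2 ≈ 0.9117, pi - acos(-1/4)/2 ≈ 2.2299, acos(-1/4)/2 + pi ≈ 4.0533, -acos(-1/4)/2 + 2*pi ≈ 5.3714

f''(x) = 8*sin(2*x)
Second-derivative test at each critical point:
  f''(0.9117) = 7.7460 > 0 → local minimum
  f''(2.2299) = -7.7460 < 0 → local maximum
  f''(4.0533) = 7.7460 > 0 → local minimum
  f''(5.3714) = -7.7460 < 0 → local maximum

Critical points: x = acos(-1/4)/2 ≈ 0.9117 (local minimum); x = pi - acos(-1/4)/2 ≈ 2.2299 (local maximum); x = acos(-1/4)/2 + pi ≈ 4.0533 (local minimum); x = -acos(-1/4)/2 + 2*pi ≈ 5.3714 (local maximum)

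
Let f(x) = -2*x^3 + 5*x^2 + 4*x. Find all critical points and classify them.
f'(x) = -6*x^2 + 10*x + 4

Solve f'(x) = 0:
  Factor: -6*x^2 + 10*x + 4 = -2*(x - 2)*(3*x + 1) = 0.
  ⇒ x = -1/3, 2

f''(x) = 10 - 12*x
Second-derivative test at each critical point:
  f''(-1/3) = 14 > 0 → local minimum
  f''(2) = -14 < 0 → local maximum

Critical points: x = -1/3 (local minimum); x = 2 (local maximum)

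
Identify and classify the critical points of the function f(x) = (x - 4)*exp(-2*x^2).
f'(x) = (-4*x*(x - 4) + 1)*exp(-2*x^2)

Solve f'(x) = 0:
  f'(x) = (-4*x^2 + 16*x + 1)·exp(-2*x^2) and exp(-2*x^2) > 0 for every x, so f'(x) = 0 ⇔ -4*x^2 + 16*x + 1 = 0.
  4*x^2 - 16*x - 1 = 0 has no rational roots; quadratic formula: x = (16 ± √272)/8.
  ⇒ x = 2 - sqrt(17)/2 ≈ -0.0616, 2 + sqrt(17)/2 ≈ 4.0616

f''(x) = 4*(4*x^2*(x - 4) - 3*x + 4)*exp(-2*x^2)
Second-derivative test at each critical point:
  f''(-0.0616) = 16.3679 > 0 → local minimum
  f''(4.0616) = -7.742e-14 < 0 → local maximum

Critical points: x = 2 - sqrt(17)/2 ≈ -0.0616 (local minimum); x = 2 + sqrt(17)/2 ≈ 4.0616 (local maximum)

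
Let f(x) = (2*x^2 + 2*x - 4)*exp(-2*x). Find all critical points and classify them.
f'(x) = 2*(5 - 2*x^2)*exp(-2*x)

Solve f'(x) = 0:
  f'(x) = (10 - 4*x^2)·exp(-2*x) and exp(-2*x) > 0 for every x, so f'(x) = 0 ⇔ 10 - 4*x^2 = 0.
  Factor: 10 - 4*x^2 = -2*(2*x^2 - 5); 2*x^2 - 5 = 0 has no rational roots; quadratic formula: x = (0 ± √40)/4.
  ⇒ x = -sqrt(10)/2 ≈ -1.5811, sqrt(10)/2 ≈ 1.5811

f''(x) = 4*(2*x^2 - 2*x - 5)*exp(-2*x)
Second-derivative test at each critical point:
  f''(-1.5811) = 298.8269 > 0 → local minimum
  f''(1.5811) = -0.5354 < 0 → local maximum

Critical points: x = -sqrt(10)/2 ≈ -1.5811 (local minimum); x = sqrt(10)/2 ≈ 1.5811 (local maximum)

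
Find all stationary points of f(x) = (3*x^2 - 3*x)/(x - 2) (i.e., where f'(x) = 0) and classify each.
f'(x) = 3*(x^2 - 4*x + 2)/(x^2 - 4*x + 4)

Solve f'(x) = 0:
  f'(x) = 3*(x^2 - 4*x + 2)/(x - 2)^2; the denominator is positive wherever f is defined, so f'(x) = 0 ⇔ 3*x^2 - 12*x + 6 = 0.
  Factor: 3*x^2 - 12*x + 6 = 3*(x^2 - 4*x + 2); x^2 - 4*x + 2 = 0 has no rational roots; quadratic formula: x = (4 ± √8)/2.
  ⇒ x = 2 - sqrt(2) ≈ 0.5858, sqrt(2) + 2 ≈ 3.4142

f''(x) = 12/(x^3 - 6*x^2 + 12*x - 8)
Second-derivative test at each critical point:
  f''(0.5858) = -4.2426 < 0 → local maximum
  f''(3.4142) = 4.2426 > 0 → local minimum

Critical points: x = 2 - sqrt(2) ≈ 0.5858 (local maximum); x = sqrt(2) + 2 ≈ 3.4142 (local minimum)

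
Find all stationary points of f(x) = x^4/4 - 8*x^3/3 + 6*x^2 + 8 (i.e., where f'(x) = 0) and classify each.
f'(x) = x*(x^2 - 8*x + 12)

Solve f'(x) = 0:
  Factor: x^3 - 8*x^2 + 12*x = x*(x - 6)*(x - 2) = 0.
  ⇒ x = 0, 2, 6

f''(x) = 3*x^2 - 16*x + 12
Second-derivative test at each critical point:
  f''(0) = 12 > 0 → local minimum
  f''(2) = -8 < 0 → local maximum
  f''(6) = 24 > 0 → local minimum

Critical points: x = 0 (local minimum); x = 2 (local maximum); x = 6 (local minimum)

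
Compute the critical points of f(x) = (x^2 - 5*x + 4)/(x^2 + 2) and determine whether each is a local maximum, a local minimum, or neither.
f'(x) = (5*x^2 - 4*x - 10)/(x^4 + 4*x^2 + 4)

Solve f'(x) = 0:
  f'(x) = (5*x^2 - 4*x - 10)/(x^2 + 2)^2; the denominator is positive wherever f is defined, so f'(x) = 0 ⇔ 5*x^2 - 4*x - 10 = 0.
  5*x^2 - 4*x - 10 = 0 has no rational roots; quadratic formula: x = (4 ± √216)/10.
  ⇒ x = 2/5 - 3*sqrt(6)/5 ≈ -1.0697, 2/5 + 3*sqrt(6)/5 ≈ 1.8697

f''(x) = 2*(-5*x^3 + 6*x^2 + 30*x - 4)/(x^6 + 6*x^4 + 12*x^2 + 8)
Second-derivative test at each critical point:
  f''(-1.0697) = -1.4866 < 0 → local maximum
  f''(1.8697) = 0.4866 > 0 → local minimum

Critical points: x = 2/5 - 3*sqrt(6)/5 ≈ -1.0697 (local maximum); x = 2/5 + 3*sqrt(6)/5 ≈ 1.8697 (local minimum)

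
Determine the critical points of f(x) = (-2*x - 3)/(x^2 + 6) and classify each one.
f'(x) = 2*(x^2 + 3*x - 6)/(x^4 + 12*x^2 + 36)

Solve f'(x) = 0:
  f'(x) = 2*(x^2 + 3*x - 6)/(x^2 + 6)^2; the denominator is positive wherever f is defined, so f'(x) = 0 ⇔ 2*x^2 + 6*x - 12 = 0.
  Factor: 2*x^2 + 6*x - 12 = 2*(x^2 + 3*x - 6); x^2 + 3*x - 6 = 0 has no rational roots; quadratic formula: x = (-3 ± √33)/2.
  ⇒ x = -sqrt(33)/2 - 3/2 ≈ -4.3723, -3/2 + sqrt(33)/2 ≈ 1.3723

f''(x) = 2*(-4*x^2*(2*x + 3) + 3*(2*x + 1)*(x^2 + 6))/(x^2 + 6)^3
Second-derivative test at each critical point:
  f''(-4.3723) = -0.0182 < 0 → local maximum
  f''(1.3723) = 0.1849 > 0 → local minimum

Critical points: x = -sqrt(33)/2 - 3/2 ≈ -4.3723 (local maximum); x = -3/2 + sqrt(33)/2 ≈ 1.3723 (local minimum)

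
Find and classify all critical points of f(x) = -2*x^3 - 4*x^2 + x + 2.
f'(x) = -6*x^2 - 8*x + 1

Solve f'(x) = 0:
  6*x^2 + 8*x - 1 = 0 has no rational roots; quadratic formula: x = (-8 ± √88)/12.
  ⇒ x = -sqrt(22)/6 - 2/3 ≈ -1.4484, -2/3 + sqrt(22)/6 ≈ 0.1151

f''(x) = -12*x - 8
Second-derivative test at each critical point:
  f''(-1.4484) = 9.3808 > 0 → local minimum
  f''(0.1151) = -9.3808 < 0 → local maximum

Critical points: x = -sqrt(22)/6 - 2/3 ≈ -1.4484 (local minimum); x = -2/3 + sqrt(22)/6 ≈ 0.1151 (local maximum)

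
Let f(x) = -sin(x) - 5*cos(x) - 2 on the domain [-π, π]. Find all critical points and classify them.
f'(x) = 5*sin(x) - cos(x)

Solve f'(x) = 0 on [-π, π]:
  f'(x) = 0 ⇔ -cos(x) = -5*sin(x) ⇔ tan(x) = 1/5, i.e. x = arctan(1/5) + nπ; keep the solutions lying in [-π, π].
  ⇒ x = -pi + atan(1/5) ≈ -2.9442, atan(1/5) ≈ 0.1974

f''(x) = sin(x) + 5*cos(x)
Second-derivative test at each critical point:
  f''(-2.9442) = -5.0990 < 0 → local maximum
  f''(0.1974) = 5.0990 > 0 → local minimum

Critical points: x = -pi + atan(1/5) ≈ -2.9442 (local maximum); x = atan(1/5) ≈ 0.1974 (local minimum)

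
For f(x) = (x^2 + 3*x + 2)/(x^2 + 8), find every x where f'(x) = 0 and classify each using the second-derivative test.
f'(x) = 3*(-x^2 + 4*x + 8)/(x^4 + 16*x^2 + 64)

Solve f'(x) = 0:
  f'(x) = -3*(x^2 - 4*x - 8)/(x^2 + 8)^2; the denominator is positive wherever f is defined, so f'(x) = 0 ⇔ -3*x^2 + 12*x + 24 = 0.
  Factor: -3*x^2 + 12*x + 24 = -3*(x^2 - 4*x - 8); x^2 - 4*x - 8 = 0 has no rational roots; quadratic formula: x = (4 ± √48)/2.
  ⇒ x = 2 - 2*sqrt(3) ≈ -1.4641, 2 + 2*sqrt(3) ≈ 5.4641

f''(x) = 6*(x^3 - 6*x^2 - 24*x + 16)/(x^6 + 24*x^4 + 192*x^2 + 512)
Second-derivative test at each critical point:
  f''(-1.4641) = 0.2020 > 0 → local minimum
  f''(5.4641) = -0.0145 < 0 → local maximum

Critical points: x = 2 - 2*sqrt(3) ≈ -1.4641 (local minimum); x = 2 + 2*sqrt(3) ≈ 5.4641 (local maximum)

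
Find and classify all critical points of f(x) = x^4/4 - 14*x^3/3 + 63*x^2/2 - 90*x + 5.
f'(x) = x^3 - 14*x^2 + 63*x - 90

Solve f'(x) = 0:
  Factor: x^3 - 14*x^2 + 63*x - 90 = (x - 6)*(x - 5)*(x - 3) = 0.
  ⇒ x = 3, 5, 6

f''(x) = 3*x^2 - 28*x + 63
Second-derivative test at each critical point:
  f''(3) = 6 > 0 → local minimum
  f''(5) = -2 < 0 → local maximum
  f''(6) = 3 > 0 → local minimum

Critical points: x = 3 (local minimum); x = 5 (local maximum); x = 6 (local minimum)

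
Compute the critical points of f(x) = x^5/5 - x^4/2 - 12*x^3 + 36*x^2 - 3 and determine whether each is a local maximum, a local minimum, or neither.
f'(x) = x*(x^3 - 2*x^2 - 36*x + 72)

Solve f'(x) = 0:
  Factor: x^4 - 2*x^3 - 36*x^2 + 72*x = x*(x - 6)*(x - 2)*(x + 6) = 0.
  ⇒ x = -6, 0, 2, 6

f''(x) = 4*x^3 - 6*x^2 - 72*x + 72
Second-derivative test at each critical point:
  f''(-6) = -576 < 0 → local maximum
  f''(0) = 72 > 0 → local minimum
  f''(2) = -64 < 0 → local maximum
  f''(6) = 288 > 0 → local minimum

Critical points: x = -6 (local maximum); x = 0 (local minimum); x = 2 (local maximum); x = 6 (local minimum)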